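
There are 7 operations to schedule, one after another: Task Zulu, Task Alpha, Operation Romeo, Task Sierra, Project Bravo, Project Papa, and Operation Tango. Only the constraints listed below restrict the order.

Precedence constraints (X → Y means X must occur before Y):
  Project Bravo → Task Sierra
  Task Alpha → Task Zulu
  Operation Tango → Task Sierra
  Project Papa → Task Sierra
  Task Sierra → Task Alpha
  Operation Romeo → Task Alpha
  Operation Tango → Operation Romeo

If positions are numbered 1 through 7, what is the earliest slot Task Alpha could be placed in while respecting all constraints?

The operations that are forced before Task Alpha, directly or transitively, are Operation Romeo, Task Sierra, Project Bravo, Project Papa, Operation Tango. That's 5 operations.
So at minimum 5 operations come before Task Alpha, putting Task Alpha no earlier than position 6. That position is achievable by scheduling exactly those predecessors first.

6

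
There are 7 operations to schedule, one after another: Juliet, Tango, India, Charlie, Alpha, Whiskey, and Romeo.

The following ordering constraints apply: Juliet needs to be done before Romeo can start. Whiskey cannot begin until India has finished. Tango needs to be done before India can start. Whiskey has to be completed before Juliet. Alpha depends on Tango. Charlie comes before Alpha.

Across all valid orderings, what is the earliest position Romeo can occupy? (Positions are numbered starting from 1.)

5

The operations that are forced before Romeo, directly or transitively, are Juliet, Tango, India, Whiskey. That's 4 operations.
With 4 mandatory predecessors, the earliest Romeo can sit is position 4+1 = 5, and placing just those 4 first achieves it.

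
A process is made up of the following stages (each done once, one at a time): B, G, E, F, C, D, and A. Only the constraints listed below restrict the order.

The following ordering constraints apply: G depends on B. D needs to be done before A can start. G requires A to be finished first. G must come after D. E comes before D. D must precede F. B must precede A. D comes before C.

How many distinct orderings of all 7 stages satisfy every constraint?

44

The stages with no prerequisites are B, E; any of them can be placed first.
Counting all ways to extend the partial order to a total order gives 44.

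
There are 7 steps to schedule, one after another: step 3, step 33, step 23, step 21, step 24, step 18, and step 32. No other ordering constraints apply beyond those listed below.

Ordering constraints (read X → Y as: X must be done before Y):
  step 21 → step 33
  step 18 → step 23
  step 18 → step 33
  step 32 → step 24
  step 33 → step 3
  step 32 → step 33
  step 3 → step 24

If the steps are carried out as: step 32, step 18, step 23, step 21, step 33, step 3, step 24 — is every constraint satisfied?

Yes

Going through the constraints one by one, each required predecessor appears earlier in the sequence than its dependent — e.g. step 32 (position 1) is before step 24 (position 7), as required.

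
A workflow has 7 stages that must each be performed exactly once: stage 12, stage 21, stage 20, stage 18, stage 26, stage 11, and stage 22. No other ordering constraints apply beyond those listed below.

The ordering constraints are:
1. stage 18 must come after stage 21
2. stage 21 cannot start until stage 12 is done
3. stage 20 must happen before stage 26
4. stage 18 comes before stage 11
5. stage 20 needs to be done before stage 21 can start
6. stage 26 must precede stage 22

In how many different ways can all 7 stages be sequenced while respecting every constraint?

2 stages have no prerequisites (stage 12, stage 20), so any of them could come first.
Enumerating by repeatedly choosing an available stage (one whose prerequisites are all placed) gives 25 distinct complete orderings.

25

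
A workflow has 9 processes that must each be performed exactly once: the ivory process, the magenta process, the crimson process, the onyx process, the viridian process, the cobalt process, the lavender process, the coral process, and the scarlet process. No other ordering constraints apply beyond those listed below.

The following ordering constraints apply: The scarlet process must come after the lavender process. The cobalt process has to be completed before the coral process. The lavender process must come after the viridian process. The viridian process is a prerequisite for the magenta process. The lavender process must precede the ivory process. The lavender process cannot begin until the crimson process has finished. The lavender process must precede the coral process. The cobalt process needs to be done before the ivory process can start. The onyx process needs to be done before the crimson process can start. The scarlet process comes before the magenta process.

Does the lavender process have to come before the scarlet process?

Yes

There is a constraint chain the lavender process → the scarlet process.
That forces the lavender process before the scarlet process in every valid schedule.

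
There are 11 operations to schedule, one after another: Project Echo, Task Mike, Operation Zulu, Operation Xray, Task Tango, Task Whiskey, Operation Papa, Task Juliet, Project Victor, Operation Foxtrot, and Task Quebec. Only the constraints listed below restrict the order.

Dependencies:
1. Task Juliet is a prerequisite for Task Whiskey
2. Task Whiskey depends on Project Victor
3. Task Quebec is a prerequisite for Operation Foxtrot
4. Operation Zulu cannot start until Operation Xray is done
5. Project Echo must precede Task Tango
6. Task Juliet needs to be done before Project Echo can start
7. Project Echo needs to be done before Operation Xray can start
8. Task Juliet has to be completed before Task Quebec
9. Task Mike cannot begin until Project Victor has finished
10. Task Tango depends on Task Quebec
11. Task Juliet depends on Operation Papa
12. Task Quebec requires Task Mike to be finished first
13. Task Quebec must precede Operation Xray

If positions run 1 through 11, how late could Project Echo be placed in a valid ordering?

8

The operations that are forced after Project Echo, directly or by a chain of constraints, are Operation Zulu, Operation Xray, Task Tango. That's 3 operations.
With 3 mandatory successors out of 11 operations total, the latest slot for Project Echo is 11−3 = 8, and it's reachable by doing all non-successors before Project Echo.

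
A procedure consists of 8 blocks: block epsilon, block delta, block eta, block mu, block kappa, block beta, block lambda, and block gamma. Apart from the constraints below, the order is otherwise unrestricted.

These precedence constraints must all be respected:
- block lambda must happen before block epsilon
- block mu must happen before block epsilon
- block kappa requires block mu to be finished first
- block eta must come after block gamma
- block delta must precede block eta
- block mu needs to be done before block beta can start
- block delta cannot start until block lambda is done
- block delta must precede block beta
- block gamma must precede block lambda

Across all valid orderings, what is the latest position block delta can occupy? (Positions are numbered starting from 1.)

6

Every block that must follow block delta has to come after it. Tracing all chains starting from block delta, those blocks are: block eta, block beta — 2 in total.
With 2 mandatory successors out of 8 blocks total, the latest slot for block delta is 8−2 = 6, and it's reachable by doing all non-successors before block delta.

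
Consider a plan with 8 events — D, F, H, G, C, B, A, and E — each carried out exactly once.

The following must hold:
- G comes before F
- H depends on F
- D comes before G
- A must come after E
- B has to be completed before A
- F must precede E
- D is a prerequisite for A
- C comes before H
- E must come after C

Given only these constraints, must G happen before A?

Yes

There is a constraint chain G → F → E → A.
Hence G necessarily comes before A.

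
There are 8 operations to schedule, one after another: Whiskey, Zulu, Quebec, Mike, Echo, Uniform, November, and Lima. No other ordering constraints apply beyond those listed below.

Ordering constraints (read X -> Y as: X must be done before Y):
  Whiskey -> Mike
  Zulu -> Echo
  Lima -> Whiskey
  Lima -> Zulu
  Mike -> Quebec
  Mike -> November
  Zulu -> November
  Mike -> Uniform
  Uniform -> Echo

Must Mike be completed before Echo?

Yes

Chaining the stated constraints: Mike → Uniform → Echo.
So Mike must precede Echo in any valid ordering.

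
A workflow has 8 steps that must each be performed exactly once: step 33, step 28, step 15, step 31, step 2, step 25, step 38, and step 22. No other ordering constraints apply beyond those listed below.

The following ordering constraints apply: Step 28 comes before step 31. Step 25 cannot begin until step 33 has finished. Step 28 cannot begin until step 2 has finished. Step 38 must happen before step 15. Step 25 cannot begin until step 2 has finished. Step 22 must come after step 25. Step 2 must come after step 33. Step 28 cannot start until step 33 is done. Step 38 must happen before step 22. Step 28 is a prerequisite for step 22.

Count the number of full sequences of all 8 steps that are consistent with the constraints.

2 steps have no prerequisites (step 33, step 38), so any of them could come first.
Counting all ways to extend the partial order to a total order gives 131.

131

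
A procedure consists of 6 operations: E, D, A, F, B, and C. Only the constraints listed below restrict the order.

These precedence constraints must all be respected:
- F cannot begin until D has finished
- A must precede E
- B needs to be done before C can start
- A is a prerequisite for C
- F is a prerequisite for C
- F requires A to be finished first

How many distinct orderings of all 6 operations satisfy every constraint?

The operations with no prerequisites are D, A, B; any of them can be placed first.
Systematically extending each partial ordering one operation at a time and counting, there are 33 complete orderings.

33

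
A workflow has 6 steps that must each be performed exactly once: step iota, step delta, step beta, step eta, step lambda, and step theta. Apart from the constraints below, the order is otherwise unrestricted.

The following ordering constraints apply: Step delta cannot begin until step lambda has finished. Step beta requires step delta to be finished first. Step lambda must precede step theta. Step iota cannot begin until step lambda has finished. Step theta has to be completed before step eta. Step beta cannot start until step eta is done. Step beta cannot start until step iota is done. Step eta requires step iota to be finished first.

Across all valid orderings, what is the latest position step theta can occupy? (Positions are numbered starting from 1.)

4

Following every chain forward from step theta, the steps that must come later are step beta, step eta — 2 of them.
With 2 mandatory successors out of 6 steps total, the latest slot for step theta is 6−2 = 4, and it's reachable by doing all non-successors before step theta.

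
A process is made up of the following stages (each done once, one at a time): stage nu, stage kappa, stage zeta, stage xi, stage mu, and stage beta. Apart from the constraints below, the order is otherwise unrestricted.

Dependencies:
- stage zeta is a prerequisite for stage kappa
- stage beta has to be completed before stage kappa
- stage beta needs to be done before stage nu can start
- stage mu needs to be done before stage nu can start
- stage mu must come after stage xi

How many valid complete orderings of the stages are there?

35

3 stages have no prerequisites (stage zeta, stage xi, stage beta), so any of them could come first.
Systematically extending each partial ordering one stage at a time and counting, there are 35 complete orderings.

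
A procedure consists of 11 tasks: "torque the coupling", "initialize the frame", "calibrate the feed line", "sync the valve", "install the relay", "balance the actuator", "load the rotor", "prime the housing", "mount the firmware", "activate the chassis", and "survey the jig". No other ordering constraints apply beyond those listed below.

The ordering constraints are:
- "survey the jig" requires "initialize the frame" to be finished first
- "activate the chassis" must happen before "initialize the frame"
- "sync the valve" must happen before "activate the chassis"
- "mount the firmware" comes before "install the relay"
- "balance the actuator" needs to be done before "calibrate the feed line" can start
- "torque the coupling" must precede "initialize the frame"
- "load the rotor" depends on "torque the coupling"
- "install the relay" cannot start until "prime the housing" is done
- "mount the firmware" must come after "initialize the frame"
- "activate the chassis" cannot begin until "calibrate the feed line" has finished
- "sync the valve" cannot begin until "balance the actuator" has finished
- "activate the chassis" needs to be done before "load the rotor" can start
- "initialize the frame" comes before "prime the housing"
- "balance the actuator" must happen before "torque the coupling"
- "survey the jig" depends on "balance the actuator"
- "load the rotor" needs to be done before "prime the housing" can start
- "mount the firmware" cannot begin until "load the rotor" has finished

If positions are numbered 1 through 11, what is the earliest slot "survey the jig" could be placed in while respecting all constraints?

Every task that must precede "survey the jig" has to come before it. Tracing all chains that end at "survey the jig", those tasks are: "torque the coupling", "initialize the frame", "calibrate the feed line", "sync the valve", "balance the actuator", "activate the chassis" — 6 in total.
With 6 mandatory predecessors, the earliest "survey the jig" can sit is position 6+1 = 7, and placing just those 6 first achieves it.

7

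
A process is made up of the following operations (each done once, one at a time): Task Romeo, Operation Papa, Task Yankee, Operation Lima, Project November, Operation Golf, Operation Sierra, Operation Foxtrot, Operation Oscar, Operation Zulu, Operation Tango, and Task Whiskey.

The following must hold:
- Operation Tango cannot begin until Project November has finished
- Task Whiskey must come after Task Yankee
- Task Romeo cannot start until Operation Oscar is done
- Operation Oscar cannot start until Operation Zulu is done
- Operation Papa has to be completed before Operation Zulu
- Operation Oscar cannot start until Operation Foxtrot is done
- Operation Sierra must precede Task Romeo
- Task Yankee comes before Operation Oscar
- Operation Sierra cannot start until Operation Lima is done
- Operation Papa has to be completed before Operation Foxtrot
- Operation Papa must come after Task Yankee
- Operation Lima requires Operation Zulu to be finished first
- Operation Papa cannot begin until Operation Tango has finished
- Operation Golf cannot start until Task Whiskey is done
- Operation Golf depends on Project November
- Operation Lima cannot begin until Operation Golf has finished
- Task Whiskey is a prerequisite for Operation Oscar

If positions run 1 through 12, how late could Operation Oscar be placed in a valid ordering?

The only operation forced after Operation Oscar (directly or by a chain) is Task Romeo.
With 1 mandatory successor out of 12 operations total, the latest slot for Operation Oscar is 12−1 = 11, and it's reachable by doing all non-successors before Operation Oscar.

11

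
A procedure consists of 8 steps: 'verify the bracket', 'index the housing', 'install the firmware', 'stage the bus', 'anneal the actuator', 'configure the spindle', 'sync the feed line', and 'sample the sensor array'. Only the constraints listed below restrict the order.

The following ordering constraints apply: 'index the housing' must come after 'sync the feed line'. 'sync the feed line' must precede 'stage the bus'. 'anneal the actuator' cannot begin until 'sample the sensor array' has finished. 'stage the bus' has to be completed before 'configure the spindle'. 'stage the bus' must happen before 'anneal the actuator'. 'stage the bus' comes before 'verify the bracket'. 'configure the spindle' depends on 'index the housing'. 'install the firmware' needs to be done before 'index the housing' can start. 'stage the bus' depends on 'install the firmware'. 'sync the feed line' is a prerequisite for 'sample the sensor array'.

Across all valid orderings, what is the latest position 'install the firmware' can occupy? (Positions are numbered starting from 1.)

3

The steps that are forced after 'install the firmware', directly or by a chain of constraints, are 'verify the bracket', 'index the housing', 'stage the bus', 'anneal the actuator', 'configure the spindle'. That's 5 steps.
So at least 5 steps follow 'install the firmware', putting 'install the firmware' no later than position 3. That position is achievable by scheduling everything else first.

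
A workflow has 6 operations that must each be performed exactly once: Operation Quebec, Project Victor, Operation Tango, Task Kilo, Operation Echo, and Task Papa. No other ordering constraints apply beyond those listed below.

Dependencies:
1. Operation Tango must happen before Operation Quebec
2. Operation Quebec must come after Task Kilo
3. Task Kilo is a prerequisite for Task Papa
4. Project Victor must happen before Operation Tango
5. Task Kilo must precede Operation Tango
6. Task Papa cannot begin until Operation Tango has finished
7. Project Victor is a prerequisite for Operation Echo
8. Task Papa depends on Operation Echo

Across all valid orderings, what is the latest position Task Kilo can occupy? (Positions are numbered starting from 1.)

Every operation that must follow Task Kilo has to come after it. Tracing all chains starting from Task Kilo, those operations are: Operation Quebec, Operation Tango, Task Papa — 3 in total.
So at least 3 operations follow Task Kilo, putting Task Kilo no later than position 3. That position is achievable by scheduling everything else first.

3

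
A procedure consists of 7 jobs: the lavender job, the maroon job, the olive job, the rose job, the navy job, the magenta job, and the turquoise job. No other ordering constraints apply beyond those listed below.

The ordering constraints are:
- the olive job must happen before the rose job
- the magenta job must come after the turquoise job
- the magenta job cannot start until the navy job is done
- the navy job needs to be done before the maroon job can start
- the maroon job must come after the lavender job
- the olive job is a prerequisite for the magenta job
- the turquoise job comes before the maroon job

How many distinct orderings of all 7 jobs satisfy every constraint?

The jobs with no prerequisites are the lavender job, the olive job, the navy job, the turquoise job; any of them can be placed first.
Counting all ways to extend the partial order to a total order gives 258.

258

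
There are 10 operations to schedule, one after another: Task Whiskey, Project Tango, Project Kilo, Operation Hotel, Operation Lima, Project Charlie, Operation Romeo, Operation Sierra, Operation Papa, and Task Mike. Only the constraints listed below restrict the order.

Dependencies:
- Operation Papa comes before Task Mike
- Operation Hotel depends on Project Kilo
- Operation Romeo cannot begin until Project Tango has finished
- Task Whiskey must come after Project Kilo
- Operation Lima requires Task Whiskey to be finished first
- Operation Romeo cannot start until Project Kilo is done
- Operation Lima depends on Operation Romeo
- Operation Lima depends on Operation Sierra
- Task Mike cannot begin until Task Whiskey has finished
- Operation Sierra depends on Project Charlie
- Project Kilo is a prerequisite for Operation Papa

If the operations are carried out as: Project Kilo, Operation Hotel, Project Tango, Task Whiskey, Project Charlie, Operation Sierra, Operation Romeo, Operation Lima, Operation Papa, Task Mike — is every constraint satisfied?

Checking each listed constraint against this order: for instance, Project Kilo is in position 1 and Operation Papa in position 9, so that constraint holds — and the remaining constraints check out the same way.

Yes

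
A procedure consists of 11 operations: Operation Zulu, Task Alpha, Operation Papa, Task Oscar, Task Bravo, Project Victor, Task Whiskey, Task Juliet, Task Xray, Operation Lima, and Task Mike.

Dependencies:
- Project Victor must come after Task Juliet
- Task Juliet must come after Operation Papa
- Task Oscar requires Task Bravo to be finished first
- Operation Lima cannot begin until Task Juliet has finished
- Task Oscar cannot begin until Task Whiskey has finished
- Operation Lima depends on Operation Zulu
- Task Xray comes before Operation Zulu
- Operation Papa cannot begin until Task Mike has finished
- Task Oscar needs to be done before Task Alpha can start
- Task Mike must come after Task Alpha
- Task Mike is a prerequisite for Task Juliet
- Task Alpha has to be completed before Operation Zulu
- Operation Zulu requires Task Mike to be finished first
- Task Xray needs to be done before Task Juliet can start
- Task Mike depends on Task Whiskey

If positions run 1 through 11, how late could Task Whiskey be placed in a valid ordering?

3

Every operation that must follow Task Whiskey has to come after it. Tracing all chains starting from Task Whiskey, those operations are: Operation Zulu, Task Alpha, Operation Papa, Task Oscar, Project Victor, Task Juliet, Operation Lima, Task Mike — 8 in total.
With 8 mandatory successors out of 11 operations total, the latest slot for Task Whiskey is 11−8 = 3, and it's reachable by doing all non-successors before Task Whiskey.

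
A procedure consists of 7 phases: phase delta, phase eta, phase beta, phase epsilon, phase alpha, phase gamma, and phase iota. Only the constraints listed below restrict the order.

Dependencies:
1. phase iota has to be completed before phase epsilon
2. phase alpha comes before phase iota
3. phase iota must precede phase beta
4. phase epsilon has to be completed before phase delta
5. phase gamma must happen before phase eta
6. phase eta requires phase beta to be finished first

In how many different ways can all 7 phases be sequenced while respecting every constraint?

2 phases have no prerequisites (phase alpha, phase gamma), so any of them could come first.
Enumerating by repeatedly choosing an available phase (one whose prerequisites are all placed) gives 32 distinct complete orderings.

32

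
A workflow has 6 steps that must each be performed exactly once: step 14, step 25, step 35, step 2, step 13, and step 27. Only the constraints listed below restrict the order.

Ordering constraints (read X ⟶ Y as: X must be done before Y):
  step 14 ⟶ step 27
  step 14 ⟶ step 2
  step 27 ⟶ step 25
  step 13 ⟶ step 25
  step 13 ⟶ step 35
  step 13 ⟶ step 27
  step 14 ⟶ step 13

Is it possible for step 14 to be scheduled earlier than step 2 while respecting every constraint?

Yes

The constraints force step 14 before step 2, so yes — every valid ordering has step 14 earlier.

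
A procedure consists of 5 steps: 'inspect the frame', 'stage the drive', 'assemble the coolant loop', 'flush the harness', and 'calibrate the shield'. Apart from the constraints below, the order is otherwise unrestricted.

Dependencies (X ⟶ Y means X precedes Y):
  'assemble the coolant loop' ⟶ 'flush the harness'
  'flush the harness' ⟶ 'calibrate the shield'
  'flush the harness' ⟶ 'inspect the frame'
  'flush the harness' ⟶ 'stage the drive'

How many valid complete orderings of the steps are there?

Only 'assemble the coolant loop' has no prerequisites, so it must go first.
Enumerating by repeatedly choosing an available step (one whose prerequisites are all placed) gives 6 distinct complete orderings.

6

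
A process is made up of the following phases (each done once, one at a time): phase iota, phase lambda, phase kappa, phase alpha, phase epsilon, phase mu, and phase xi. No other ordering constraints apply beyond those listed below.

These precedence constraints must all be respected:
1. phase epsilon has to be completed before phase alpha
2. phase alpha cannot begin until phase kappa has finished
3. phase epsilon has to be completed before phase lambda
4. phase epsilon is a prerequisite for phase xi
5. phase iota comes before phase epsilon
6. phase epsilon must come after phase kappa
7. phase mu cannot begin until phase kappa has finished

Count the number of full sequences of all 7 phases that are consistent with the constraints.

The phases with no prerequisites are phase iota, phase kappa; any of them can be placed first.
Systematically extending each partial ordering one phase at a time and counting, there are 66 complete orderings.

66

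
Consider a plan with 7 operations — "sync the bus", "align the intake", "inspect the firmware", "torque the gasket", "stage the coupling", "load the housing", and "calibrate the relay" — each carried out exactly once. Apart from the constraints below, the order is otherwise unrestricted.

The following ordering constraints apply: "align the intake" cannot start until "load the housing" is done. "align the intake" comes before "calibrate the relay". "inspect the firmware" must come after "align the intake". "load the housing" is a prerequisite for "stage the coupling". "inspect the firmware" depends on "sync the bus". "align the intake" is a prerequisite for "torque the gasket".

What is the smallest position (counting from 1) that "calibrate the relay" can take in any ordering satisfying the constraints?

The operations that are forced before "calibrate the relay", directly or transitively, are "align the intake", "load the housing". That's 2 operations.
So at minimum 2 operations come before "calibrate the relay", putting "calibrate the relay" no earlier than position 3. That position is achievable by scheduling exactly those predecessors first.

3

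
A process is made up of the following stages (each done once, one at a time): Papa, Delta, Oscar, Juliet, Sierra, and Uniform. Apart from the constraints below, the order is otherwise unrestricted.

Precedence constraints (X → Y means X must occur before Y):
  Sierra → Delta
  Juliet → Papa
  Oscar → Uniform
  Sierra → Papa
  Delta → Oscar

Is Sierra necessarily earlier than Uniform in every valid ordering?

Yes

Chaining the stated constraints: Sierra → Delta → Oscar → Uniform.
Hence Sierra necessarily comes before Uniform.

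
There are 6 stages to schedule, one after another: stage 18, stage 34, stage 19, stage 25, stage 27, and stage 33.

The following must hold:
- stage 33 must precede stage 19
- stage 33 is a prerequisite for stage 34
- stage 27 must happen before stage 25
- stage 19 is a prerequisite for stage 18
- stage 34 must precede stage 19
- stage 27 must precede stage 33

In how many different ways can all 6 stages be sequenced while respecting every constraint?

Stage 27 is the only stage with nothing required before it, so every ordering starts there.
Enumerating by repeatedly choosing an available stage (one whose prerequisites are all placed) gives 5 distinct complete orderings.

5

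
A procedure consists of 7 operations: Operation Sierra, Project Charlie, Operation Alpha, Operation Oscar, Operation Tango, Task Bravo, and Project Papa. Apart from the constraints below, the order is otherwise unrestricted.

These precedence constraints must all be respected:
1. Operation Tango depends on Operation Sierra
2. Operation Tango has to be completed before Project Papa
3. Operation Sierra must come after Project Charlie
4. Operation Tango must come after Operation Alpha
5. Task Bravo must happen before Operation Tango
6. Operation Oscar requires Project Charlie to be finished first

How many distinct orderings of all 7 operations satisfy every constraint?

64

The operations with no prerequisites are Project Charlie, Operation Alpha, Task Bravo; any of them can be placed first.
Enumerating by repeatedly choosing an available operation (one whose prerequisites are all placed) gives 64 distinct complete orderings.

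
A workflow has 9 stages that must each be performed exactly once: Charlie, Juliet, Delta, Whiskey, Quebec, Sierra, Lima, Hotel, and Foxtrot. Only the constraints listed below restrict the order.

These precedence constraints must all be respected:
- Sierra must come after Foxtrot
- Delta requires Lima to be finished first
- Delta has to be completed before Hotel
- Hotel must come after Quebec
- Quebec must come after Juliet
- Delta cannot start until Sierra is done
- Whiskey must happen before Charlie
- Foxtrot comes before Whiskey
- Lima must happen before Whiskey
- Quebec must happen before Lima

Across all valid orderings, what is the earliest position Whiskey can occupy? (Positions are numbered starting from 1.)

Every stage that must precede Whiskey has to come before it. Tracing all chains that end at Whiskey, those stages are: Juliet, Quebec, Lima, Foxtrot — 4 in total.
With 4 mandatory predecessors, the earliest Whiskey can sit is position 4+1 = 5, and placing just those 4 first achieves it.

5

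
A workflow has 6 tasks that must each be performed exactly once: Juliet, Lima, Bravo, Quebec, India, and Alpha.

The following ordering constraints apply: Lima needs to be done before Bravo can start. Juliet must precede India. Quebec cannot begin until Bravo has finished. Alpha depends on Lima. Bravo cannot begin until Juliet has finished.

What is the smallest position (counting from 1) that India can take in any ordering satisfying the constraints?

2

Working backwards through the constraints from India, its only required predecessor is Juliet.
With 1 mandatory predecessor, the earliest India can sit is position 1+1 = 2, and placing just that one first achieves it.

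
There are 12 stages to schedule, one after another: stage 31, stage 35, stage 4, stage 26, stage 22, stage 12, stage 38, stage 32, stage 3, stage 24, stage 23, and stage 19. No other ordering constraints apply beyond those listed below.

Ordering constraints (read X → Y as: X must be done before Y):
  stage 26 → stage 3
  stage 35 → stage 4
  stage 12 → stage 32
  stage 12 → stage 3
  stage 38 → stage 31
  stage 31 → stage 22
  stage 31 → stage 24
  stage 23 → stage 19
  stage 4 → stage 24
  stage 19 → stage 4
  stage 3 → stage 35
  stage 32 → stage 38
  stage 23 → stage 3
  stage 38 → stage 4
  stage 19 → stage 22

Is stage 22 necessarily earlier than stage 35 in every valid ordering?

No

Nothing in the constraints links stage 22 and stage 35; they are unordered relative to each other.
So stage 22 can come before stage 35 or after — it is not forced.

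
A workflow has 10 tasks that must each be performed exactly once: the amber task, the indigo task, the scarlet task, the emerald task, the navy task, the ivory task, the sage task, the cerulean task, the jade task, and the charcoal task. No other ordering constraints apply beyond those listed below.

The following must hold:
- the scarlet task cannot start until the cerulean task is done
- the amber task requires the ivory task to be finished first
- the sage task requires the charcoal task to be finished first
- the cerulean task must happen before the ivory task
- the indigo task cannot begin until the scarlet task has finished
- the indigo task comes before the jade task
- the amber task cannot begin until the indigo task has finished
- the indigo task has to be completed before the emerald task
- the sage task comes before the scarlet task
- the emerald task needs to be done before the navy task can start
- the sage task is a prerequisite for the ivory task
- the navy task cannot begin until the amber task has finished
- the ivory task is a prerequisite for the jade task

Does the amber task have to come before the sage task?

No

There is a chain the sage task → the ivory task → the amber task, which puts the sage task before the amber task.
So the amber task never precedes the sage task.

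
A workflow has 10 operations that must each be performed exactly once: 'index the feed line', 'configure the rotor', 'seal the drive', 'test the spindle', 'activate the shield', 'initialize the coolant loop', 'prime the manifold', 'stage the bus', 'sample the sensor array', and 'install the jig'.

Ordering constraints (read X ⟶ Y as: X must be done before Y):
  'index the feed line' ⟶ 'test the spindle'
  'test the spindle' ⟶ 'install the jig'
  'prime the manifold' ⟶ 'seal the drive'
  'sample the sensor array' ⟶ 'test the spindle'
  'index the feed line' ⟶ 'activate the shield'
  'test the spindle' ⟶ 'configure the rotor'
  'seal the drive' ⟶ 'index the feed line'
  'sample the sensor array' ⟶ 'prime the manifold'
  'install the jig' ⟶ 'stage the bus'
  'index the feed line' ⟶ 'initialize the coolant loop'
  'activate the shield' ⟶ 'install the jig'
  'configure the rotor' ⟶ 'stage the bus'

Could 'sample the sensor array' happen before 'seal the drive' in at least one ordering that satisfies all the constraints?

'sample the sensor array' is actually forced before 'seal the drive' by the constraints, so certainly some valid ordering has 'sample the sensor array' first.

Yes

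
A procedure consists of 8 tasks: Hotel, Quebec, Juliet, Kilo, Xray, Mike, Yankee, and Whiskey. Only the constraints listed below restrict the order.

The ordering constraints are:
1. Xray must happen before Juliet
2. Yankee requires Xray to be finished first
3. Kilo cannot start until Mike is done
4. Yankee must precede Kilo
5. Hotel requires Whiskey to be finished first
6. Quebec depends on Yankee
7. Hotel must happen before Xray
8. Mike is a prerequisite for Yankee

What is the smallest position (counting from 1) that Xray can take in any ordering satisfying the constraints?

Working backwards through the constraints from Xray, its full set of required predecessors is Hotel, Whiskey — 2 of them.
So at minimum 2 tasks come before Xray, putting Xray no earlier than position 3. That position is achievable by scheduling exactly those predecessors first.

3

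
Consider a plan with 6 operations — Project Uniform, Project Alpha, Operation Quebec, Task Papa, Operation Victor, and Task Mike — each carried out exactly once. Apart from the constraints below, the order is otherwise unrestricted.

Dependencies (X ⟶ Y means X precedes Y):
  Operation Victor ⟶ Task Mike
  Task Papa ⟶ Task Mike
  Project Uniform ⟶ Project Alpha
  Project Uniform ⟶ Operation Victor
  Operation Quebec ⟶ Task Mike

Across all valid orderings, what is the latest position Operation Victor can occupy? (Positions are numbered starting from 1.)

5

Following the constraints forward from Operation Victor, its only required successor is Task Mike.
With 1 mandatory successor out of 6 operations total, the latest slot for Operation Victor is 6−1 = 5, and it's reachable by doing all non-successors before Operation Victor.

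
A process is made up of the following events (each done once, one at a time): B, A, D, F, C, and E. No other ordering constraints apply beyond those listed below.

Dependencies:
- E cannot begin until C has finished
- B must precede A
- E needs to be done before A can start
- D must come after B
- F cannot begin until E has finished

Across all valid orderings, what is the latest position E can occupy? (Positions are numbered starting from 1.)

Following every chain forward from E, the events that must come later are A, F — 2 of them.
So at least 2 events follow E, putting E no later than position 4. That position is achievable by scheduling everything else first.

4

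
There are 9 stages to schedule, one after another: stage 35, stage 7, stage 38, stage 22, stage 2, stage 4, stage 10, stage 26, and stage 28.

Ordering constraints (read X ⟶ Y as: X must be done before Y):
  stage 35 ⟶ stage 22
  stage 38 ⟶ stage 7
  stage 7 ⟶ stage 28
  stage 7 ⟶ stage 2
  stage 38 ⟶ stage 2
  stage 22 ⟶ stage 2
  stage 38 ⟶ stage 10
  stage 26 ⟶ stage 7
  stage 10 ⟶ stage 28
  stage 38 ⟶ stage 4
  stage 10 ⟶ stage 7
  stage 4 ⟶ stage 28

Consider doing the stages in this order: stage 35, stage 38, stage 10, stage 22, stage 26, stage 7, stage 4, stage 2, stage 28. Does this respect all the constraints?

Checking each listed constraint against this order: for instance, stage 38 is in position 2 and stage 2 in position 8, so that constraint holds — and the remaining constraints check out the same way.

Yes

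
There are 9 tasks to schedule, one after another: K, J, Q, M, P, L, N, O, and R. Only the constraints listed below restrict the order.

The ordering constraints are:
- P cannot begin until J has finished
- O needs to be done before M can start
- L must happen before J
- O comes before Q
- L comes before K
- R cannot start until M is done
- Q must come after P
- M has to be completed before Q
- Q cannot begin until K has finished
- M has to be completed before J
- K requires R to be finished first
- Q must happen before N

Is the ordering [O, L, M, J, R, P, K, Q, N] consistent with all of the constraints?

Checking each listed constraint against this order: for instance, O is in position 1 and Q in position 8, so that constraint holds — and the remaining constraints check out the same way.

Yes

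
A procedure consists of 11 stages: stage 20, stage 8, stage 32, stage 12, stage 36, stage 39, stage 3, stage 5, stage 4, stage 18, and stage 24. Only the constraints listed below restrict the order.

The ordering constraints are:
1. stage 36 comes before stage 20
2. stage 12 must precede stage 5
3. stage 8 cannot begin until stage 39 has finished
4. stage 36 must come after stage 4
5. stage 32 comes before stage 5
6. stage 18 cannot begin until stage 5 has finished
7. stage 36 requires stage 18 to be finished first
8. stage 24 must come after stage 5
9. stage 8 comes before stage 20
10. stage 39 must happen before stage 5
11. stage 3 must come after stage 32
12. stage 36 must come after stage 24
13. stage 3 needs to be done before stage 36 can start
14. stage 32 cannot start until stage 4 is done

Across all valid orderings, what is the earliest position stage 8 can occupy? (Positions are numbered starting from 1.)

The only stage forced before stage 8 (directly or transitively) is stage 39.
With 1 mandatory predecessor, the earliest stage 8 can sit is position 1+1 = 2, and placing just that one first achieves it.

2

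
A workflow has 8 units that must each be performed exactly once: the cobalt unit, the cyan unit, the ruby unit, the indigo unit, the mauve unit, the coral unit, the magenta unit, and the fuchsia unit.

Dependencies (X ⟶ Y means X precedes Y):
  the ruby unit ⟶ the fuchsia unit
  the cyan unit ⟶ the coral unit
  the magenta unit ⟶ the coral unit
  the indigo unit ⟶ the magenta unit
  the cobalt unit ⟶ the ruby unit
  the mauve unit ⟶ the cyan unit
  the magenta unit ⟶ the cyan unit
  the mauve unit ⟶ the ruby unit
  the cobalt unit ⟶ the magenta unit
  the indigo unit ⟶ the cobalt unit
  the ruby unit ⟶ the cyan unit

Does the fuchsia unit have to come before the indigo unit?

No

The constraints actually force the indigo unit before the fuchsia unit (via the indigo unit → the cobalt unit → the ruby unit → the fuchsia unit), not the other way around.
So the fuchsia unit does not have to come before the indigo unit — it cannot.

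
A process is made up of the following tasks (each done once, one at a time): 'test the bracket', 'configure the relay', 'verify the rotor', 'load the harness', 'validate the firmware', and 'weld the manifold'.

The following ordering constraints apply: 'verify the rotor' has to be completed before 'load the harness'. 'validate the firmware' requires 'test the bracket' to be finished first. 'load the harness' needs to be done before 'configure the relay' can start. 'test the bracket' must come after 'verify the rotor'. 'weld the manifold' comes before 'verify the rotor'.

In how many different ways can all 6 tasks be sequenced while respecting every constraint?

'weld the manifold' is the only task with nothing required before it, so every ordering starts there.
Systematically extending each partial ordering one task at a time and counting, there are 6 complete orderings.

6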